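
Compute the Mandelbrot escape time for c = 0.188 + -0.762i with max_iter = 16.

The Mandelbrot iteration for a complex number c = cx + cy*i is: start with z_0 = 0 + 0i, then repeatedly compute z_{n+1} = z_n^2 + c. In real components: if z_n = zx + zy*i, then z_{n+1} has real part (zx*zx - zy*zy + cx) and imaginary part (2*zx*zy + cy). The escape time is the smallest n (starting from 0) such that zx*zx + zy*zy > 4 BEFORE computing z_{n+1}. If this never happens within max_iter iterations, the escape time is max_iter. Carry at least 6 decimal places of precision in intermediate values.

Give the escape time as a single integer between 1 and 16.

z_0 = 0 + 0i, c = 0.1880 + -0.7620i
Iter 1: z = 0.1880 + -0.7620i, |z|^2 = 0.6160
Iter 2: z = -0.3573 + -1.0485i, |z|^2 = 1.2270
Iter 3: z = -0.7837 + -0.0127i, |z|^2 = 0.6144
Iter 4: z = 0.8020 + -0.7420i, |z|^2 = 1.1939
Iter 5: z = 0.2807 + -1.9523i, |z|^2 = 3.8902
Iter 6: z = -3.5447 + -1.8578i, |z|^2 = 16.0166
Escaped at iteration 6

Answer: 6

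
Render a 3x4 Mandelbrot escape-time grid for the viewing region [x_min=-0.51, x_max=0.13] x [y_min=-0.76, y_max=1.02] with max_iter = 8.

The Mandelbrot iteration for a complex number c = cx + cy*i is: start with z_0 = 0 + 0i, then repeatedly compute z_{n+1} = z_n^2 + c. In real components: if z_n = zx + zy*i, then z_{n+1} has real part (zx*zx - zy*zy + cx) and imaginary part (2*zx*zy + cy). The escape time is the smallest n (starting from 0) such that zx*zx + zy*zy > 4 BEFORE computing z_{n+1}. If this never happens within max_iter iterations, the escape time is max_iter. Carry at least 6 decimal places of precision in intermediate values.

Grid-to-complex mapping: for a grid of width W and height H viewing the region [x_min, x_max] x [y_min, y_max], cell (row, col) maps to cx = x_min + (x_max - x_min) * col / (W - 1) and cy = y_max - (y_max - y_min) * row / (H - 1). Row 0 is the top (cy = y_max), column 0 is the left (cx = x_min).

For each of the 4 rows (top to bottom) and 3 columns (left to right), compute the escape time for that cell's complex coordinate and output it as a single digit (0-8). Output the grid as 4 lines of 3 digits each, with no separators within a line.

Answer: 484
888
888
686

Derivation:
(row=0, col=0): c = -0.5100 + 1.0200i → escape time 4
(row=0, col=1): c = -0.1900 + 1.0200i → escape time 8
(row=0, col=2): c = 0.1300 + 1.0200i → escape time 4
(row=1, col=0): c = -0.5100 + 0.4267i → escape time 8
(row=1, col=1): c = -0.1900 + 0.4267i → escape time 8
(row=1, col=2): c = 0.1300 + 0.4267i → escape time 8
(row=2, col=0): c = -0.5100 + -0.1667i → escape time 8
(row=2, col=1): c = -0.1900 + -0.1667i → escape time 8
(row=2, col=2): c = 0.1300 + -0.1667i → escape time 8
(row=3, col=0): c = -0.5100 + -0.7600i → escape time 6
(row=3, col=1): c = -0.1900 + -0.7600i → escape time 8
(row=3, col=2): c = 0.1300 + -0.7600i → escape time 6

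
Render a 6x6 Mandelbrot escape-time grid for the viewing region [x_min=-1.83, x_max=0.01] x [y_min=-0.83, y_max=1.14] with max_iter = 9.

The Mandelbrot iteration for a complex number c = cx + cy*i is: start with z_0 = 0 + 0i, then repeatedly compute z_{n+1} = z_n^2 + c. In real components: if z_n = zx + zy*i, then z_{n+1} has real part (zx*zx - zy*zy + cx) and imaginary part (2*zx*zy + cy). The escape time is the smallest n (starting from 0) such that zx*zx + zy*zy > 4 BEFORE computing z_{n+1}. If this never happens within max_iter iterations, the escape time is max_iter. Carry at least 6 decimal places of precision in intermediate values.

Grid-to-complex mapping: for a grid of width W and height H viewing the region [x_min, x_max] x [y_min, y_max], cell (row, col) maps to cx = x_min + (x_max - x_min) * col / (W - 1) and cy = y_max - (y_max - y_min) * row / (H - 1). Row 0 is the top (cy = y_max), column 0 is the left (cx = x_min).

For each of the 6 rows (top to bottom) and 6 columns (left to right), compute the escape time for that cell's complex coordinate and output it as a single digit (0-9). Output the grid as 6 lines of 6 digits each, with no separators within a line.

(row=0, col=0): c = -1.8300 + 1.1400i → escape time 1
(row=0, col=1): c = -1.4620 + 1.1400i → escape time 2
(row=0, col=2): c = -1.0940 + 1.1400i → escape time 3
(row=0, col=3): c = -0.7260 + 1.1400i → escape time 3
(row=0, col=4): c = -0.3580 + 1.1400i → escape time 4
(row=0, col=5): c = 0.0100 + 1.1400i → escape time 4
(row=1, col=0): c = -1.8300 + 0.7460i → escape time 2
(row=1, col=1): c = -1.4620 + 0.7460i → escape time 3
(row=1, col=2): c = -1.0940 + 0.7460i → escape time 3
(row=1, col=3): c = -0.7260 + 0.7460i → escape time 4
(row=1, col=4): c = -0.3580 + 0.7460i → escape time 7
(row=1, col=5): c = 0.0100 + 0.7460i → escape time 9
(row=2, col=0): c = -1.8300 + 0.3520i → escape time 3
(row=2, col=1): c = -1.4620 + 0.3520i → escape time 5
(row=2, col=2): c = -1.0940 + 0.3520i → escape time 8
(row=2, col=3): c = -0.7260 + 0.3520i → escape time 9
(row=2, col=4): c = -0.3580 + 0.3520i → escape time 9
(row=2, col=5): c = 0.0100 + 0.3520i → escape time 9
(row=3, col=0): c = -1.8300 + -0.0420i → escape time 6
(row=3, col=1): c = -1.4620 + -0.0420i → escape time 9
(row=3, col=2): c = -1.0940 + -0.0420i → escape time 9
(row=3, col=3): c = -0.7260 + -0.0420i → escape time 9
(row=3, col=4): c = -0.3580 + -0.0420i → escape time 9
(row=3, col=5): c = 0.0100 + -0.0420i → escape time 9
(row=4, col=0): c = -1.8300 + -0.4360i → escape time 3
(row=4, col=1): c = -1.4620 + -0.4360i → escape time 4
(row=4, col=2): c = -1.0940 + -0.4360i → escape time 6
(row=4, col=3): c = -0.7260 + -0.4360i → escape time 9
(row=4, col=4): c = -0.3580 + -0.4360i → escape time 9
(row=4, col=5): c = 0.0100 + -0.4360i → escape time 9
(row=5, col=0): c = -1.8300 + -0.8300i → escape time 1
(row=5, col=1): c = -1.4620 + -0.8300i → escape time 3
(row=5, col=2): c = -1.0940 + -0.8300i → escape time 3
(row=5, col=3): c = -0.7260 + -0.8300i → escape time 4
(row=5, col=4): c = -0.3580 + -0.8300i → escape time 6
(row=5, col=5): c = 0.0100 + -0.8300i → escape time 9

Answer: 123344
233479
358999
699999
346999
133469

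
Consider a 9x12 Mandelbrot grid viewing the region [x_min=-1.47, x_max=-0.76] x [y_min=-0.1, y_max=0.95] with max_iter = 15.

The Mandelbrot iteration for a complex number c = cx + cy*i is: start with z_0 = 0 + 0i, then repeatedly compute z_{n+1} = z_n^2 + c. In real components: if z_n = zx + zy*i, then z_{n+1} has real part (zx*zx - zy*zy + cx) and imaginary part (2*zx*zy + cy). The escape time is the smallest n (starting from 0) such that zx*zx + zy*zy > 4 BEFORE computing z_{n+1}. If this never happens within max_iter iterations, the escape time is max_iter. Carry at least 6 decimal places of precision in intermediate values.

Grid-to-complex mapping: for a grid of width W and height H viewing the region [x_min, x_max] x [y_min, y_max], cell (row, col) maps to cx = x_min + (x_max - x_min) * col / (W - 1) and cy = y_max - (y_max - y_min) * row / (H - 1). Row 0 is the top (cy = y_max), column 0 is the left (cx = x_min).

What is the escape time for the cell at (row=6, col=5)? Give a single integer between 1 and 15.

z_0 = 0 + 0i, c = -1.0263 + 0.3773i
Iter 1: z = -1.0263 + 0.3773i, |z|^2 = 1.1955
Iter 2: z = -0.1154 + -0.3971i, |z|^2 = 0.1710
Iter 3: z = -1.1706 + 0.4689i, |z|^2 = 1.5902
Iter 4: z = 0.1242 + -0.7206i, |z|^2 = 0.5346
Iter 5: z = -1.5300 + 0.1983i, |z|^2 = 2.3803
Iter 6: z = 1.2754 + -0.2296i, |z|^2 = 1.6794
Iter 7: z = 0.5477 + -0.2083i, |z|^2 = 0.3434
Iter 8: z = -0.7696 + 0.1491i, |z|^2 = 0.6145
Iter 9: z = -0.4562 + 0.1478i, |z|^2 = 0.2299
Iter 10: z = -0.8400 + 0.2424i, |z|^2 = 0.7643
Iter 11: z = -0.3795 + -0.0300i, |z|^2 = 0.1449
Iter 12: z = -0.8832 + 0.4001i, |z|^2 = 0.9400
Iter 13: z = -0.4063 + -0.3294i, |z|^2 = 0.2736
Iter 14: z = -0.9696 + 0.6449i, |z|^2 = 1.3561

Answer: 15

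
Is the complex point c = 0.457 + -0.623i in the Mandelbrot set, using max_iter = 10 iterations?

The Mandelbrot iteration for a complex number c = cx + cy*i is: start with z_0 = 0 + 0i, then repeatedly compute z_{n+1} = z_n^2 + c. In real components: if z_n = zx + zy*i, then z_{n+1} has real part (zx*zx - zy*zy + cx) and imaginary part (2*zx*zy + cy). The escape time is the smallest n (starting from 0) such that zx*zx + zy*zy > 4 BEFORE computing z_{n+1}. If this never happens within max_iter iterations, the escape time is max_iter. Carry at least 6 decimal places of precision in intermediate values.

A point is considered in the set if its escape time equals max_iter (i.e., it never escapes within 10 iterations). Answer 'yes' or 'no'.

Answer: no

Derivation:
z_0 = 0 + 0i, c = 0.4570 + -0.6230i
Iter 1: z = 0.4570 + -0.6230i, |z|^2 = 0.5970
Iter 2: z = 0.2777 + -1.1924i, |z|^2 = 1.4990
Iter 3: z = -0.8877 + -1.2853i, |z|^2 = 2.4401
Iter 4: z = -0.4070 + 1.6591i, |z|^2 = 2.9181
Iter 5: z = -2.1299 + -1.9733i, |z|^2 = 8.4304
Escaped at iteration 5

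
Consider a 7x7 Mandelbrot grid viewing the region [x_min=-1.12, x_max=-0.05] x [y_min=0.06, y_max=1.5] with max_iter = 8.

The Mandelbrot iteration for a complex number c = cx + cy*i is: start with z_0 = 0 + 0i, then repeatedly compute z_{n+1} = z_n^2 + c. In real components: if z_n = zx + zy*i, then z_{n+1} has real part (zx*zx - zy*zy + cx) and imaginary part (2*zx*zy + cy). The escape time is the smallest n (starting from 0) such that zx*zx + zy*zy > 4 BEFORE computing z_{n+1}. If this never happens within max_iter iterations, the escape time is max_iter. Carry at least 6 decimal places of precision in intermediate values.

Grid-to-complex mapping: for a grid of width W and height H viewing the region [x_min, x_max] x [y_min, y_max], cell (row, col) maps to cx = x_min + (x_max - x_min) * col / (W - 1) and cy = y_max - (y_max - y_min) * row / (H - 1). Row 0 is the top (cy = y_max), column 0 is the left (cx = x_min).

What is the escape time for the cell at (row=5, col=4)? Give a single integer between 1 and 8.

z_0 = 0 + 0i, c = -0.4067 + 0.3000i
Iter 1: z = -0.4067 + 0.3000i, |z|^2 = 0.2554
Iter 2: z = -0.3313 + 0.0560i, |z|^2 = 0.1129
Iter 3: z = -0.3001 + 0.2629i, |z|^2 = 0.1591
Iter 4: z = -0.3858 + 0.1422i, |z|^2 = 0.1690
Iter 5: z = -0.2781 + 0.1903i, |z|^2 = 0.1135
Iter 6: z = -0.3655 + 0.1942i, |z|^2 = 0.1713
Iter 7: z = -0.3108 + 0.1580i, |z|^2 = 0.1215

Answer: 8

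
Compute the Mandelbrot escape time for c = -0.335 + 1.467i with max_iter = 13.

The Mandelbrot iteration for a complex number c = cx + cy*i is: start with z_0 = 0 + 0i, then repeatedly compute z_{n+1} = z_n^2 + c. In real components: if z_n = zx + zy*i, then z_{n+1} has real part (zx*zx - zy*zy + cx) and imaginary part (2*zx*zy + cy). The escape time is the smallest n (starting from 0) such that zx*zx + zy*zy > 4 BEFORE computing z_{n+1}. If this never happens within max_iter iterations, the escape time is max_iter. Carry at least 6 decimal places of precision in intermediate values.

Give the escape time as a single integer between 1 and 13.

Answer: 2

Derivation:
z_0 = 0 + 0i, c = -0.3350 + 1.4670i
Iter 1: z = -0.3350 + 1.4670i, |z|^2 = 2.2643
Iter 2: z = -2.3749 + 0.4841i, |z|^2 = 5.8743
Escaped at iteration 2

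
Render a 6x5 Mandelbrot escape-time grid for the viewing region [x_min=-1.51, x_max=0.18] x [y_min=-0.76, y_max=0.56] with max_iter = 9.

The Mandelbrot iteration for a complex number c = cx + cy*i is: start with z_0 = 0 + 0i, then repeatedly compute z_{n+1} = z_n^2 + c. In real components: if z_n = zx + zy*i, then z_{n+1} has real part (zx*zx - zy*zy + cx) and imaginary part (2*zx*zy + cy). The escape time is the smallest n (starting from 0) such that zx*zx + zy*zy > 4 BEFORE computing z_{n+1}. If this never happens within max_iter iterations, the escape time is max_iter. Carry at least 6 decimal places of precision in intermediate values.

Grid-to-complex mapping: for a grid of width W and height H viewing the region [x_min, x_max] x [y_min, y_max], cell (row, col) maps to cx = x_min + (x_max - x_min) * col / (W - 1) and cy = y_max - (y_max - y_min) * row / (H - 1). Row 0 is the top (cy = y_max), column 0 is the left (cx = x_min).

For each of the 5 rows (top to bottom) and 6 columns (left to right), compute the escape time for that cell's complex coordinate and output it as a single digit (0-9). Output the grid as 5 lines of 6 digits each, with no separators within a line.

Answer: 345999
599999
799999
367999
334696

Derivation:
(row=0, col=0): c = -1.5100 + 0.5600i → escape time 3
(row=0, col=1): c = -1.1720 + 0.5600i → escape time 4
(row=0, col=2): c = -0.8340 + 0.5600i → escape time 5
(row=0, col=3): c = -0.4960 + 0.5600i → escape time 9
(row=0, col=4): c = -0.1580 + 0.5600i → escape time 9
(row=0, col=5): c = 0.1800 + 0.5600i → escape time 9
(row=1, col=0): c = -1.5100 + 0.2300i → escape time 5
(row=1, col=1): c = -1.1720 + 0.2300i → escape time 9
(row=1, col=2): c = -0.8340 + 0.2300i → escape time 9
(row=1, col=3): c = -0.4960 + 0.2300i → escape time 9
(row=1, col=4): c = -0.1580 + 0.2300i → escape time 9
(row=1, col=5): c = 0.1800 + 0.2300i → escape time 9
(row=2, col=0): c = -1.5100 + -0.1000i → escape time 7
(row=2, col=1): c = -1.1720 + -0.1000i → escape time 9
(row=2, col=2): c = -0.8340 + -0.1000i → escape time 9
(row=2, col=3): c = -0.4960 + -0.1000i → escape time 9
(row=2, col=4): c = -0.1580 + -0.1000i → escape time 9
(row=2, col=5): c = 0.1800 + -0.1000i → escape time 9
(row=3, col=0): c = -1.5100 + -0.4300i → escape time 3
(row=3, col=1): c = -1.1720 + -0.4300i → escape time 6
(row=3, col=2): c = -0.8340 + -0.4300i → escape time 7
(row=3, col=3): c = -0.4960 + -0.4300i → escape time 9
(row=3, col=4): c = -0.1580 + -0.4300i → escape time 9
(row=3, col=5): c = 0.1800 + -0.4300i → escape time 9
(row=4, col=0): c = -1.5100 + -0.7600i → escape time 3
(row=4, col=1): c = -1.1720 + -0.7600i → escape time 3
(row=4, col=2): c = -0.8340 + -0.7600i → escape time 4
(row=4, col=3): c = -0.4960 + -0.7600i → escape time 6
(row=4, col=4): c = -0.1580 + -0.7600i → escape time 9
(row=4, col=5): c = 0.1800 + -0.7600i → escape time 6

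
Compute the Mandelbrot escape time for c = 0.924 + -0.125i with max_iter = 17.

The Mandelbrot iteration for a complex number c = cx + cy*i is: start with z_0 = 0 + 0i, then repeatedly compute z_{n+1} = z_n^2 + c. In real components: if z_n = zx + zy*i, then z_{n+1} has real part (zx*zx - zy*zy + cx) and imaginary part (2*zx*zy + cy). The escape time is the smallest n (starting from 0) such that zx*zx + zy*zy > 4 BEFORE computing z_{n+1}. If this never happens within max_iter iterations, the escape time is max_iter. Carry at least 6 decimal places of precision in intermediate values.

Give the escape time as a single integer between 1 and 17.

z_0 = 0 + 0i, c = 0.9240 + -0.1250i
Iter 1: z = 0.9240 + -0.1250i, |z|^2 = 0.8694
Iter 2: z = 1.7622 + -0.3560i, |z|^2 = 3.2319
Iter 3: z = 3.9024 + -1.3797i, |z|^2 = 17.1325
Escaped at iteration 3

Answer: 3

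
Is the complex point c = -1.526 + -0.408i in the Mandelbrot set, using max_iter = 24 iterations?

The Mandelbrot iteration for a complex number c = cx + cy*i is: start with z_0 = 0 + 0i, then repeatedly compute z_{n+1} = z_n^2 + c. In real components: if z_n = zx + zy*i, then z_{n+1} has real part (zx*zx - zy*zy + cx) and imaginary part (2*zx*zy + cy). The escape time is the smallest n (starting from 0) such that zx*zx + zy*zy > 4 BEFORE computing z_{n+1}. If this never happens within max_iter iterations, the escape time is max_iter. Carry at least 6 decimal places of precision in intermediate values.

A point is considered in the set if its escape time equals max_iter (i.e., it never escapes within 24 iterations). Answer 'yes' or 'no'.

Answer: no

Derivation:
z_0 = 0 + 0i, c = -1.5260 + -0.4080i
Iter 1: z = -1.5260 + -0.4080i, |z|^2 = 2.4951
Iter 2: z = 0.6362 + 0.8372i, |z|^2 = 1.1057
Iter 3: z = -1.8222 + 0.6573i, |z|^2 = 3.7523
Iter 4: z = 1.3622 + -2.8034i, |z|^2 = 9.7147
Escaped at iteration 4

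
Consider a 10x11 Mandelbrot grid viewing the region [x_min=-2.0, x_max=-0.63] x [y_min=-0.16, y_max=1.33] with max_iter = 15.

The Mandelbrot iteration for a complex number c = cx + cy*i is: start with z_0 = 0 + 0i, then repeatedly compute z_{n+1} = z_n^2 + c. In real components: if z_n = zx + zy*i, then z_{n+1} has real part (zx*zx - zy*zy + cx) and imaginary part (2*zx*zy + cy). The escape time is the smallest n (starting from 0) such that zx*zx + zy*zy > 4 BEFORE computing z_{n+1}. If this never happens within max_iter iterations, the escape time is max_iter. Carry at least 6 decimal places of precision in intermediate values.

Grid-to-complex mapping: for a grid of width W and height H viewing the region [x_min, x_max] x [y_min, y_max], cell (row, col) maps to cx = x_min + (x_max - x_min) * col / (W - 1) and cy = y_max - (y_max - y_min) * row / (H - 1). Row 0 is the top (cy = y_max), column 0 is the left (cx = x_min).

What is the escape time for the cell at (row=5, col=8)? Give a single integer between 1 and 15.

Answer: 5

Derivation:
z_0 = 0 + 0i, c = -0.7822 + 0.5850i
Iter 1: z = -0.7822 + 0.5850i, |z|^2 = 0.9541
Iter 2: z = -0.5126 + -0.3302i, |z|^2 = 0.3718
Iter 3: z = -0.6285 + 0.9235i, |z|^2 = 1.2479
Iter 4: z = -1.2400 + -0.5759i, |z|^2 = 1.8694
Iter 5: z = 0.4238 + 2.0132i, |z|^2 = 4.2328
Escaped at iteration 5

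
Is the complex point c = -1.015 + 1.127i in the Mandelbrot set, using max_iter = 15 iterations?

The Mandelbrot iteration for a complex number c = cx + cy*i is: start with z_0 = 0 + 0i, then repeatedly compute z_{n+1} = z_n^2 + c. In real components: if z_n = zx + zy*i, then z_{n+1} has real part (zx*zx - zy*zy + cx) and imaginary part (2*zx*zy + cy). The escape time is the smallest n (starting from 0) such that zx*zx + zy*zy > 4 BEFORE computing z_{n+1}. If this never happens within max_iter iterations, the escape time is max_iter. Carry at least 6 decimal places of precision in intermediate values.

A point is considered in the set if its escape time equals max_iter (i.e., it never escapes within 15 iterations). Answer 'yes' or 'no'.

Answer: no

Derivation:
z_0 = 0 + 0i, c = -1.0150 + 1.1270i
Iter 1: z = -1.0150 + 1.1270i, |z|^2 = 2.3004
Iter 2: z = -1.2549 + -1.1608i, |z|^2 = 2.9223
Iter 3: z = -0.7877 + 4.0404i, |z|^2 = 16.9454
Escaped at iteration 3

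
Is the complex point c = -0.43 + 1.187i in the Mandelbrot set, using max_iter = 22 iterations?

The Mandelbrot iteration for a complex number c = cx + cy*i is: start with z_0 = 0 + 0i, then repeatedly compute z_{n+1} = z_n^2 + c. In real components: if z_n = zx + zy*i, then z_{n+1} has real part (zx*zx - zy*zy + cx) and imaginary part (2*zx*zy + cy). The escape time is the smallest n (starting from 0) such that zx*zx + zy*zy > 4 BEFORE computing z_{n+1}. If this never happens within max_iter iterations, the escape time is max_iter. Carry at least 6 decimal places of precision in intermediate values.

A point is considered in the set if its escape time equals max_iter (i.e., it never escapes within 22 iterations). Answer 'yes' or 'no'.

z_0 = 0 + 0i, c = -0.4300 + 1.1870i
Iter 1: z = -0.4300 + 1.1870i, |z|^2 = 1.5939
Iter 2: z = -1.6541 + 0.1662i, |z|^2 = 2.7636
Iter 3: z = 2.2783 + 0.6373i, |z|^2 = 5.5969
Escaped at iteration 3

Answer: no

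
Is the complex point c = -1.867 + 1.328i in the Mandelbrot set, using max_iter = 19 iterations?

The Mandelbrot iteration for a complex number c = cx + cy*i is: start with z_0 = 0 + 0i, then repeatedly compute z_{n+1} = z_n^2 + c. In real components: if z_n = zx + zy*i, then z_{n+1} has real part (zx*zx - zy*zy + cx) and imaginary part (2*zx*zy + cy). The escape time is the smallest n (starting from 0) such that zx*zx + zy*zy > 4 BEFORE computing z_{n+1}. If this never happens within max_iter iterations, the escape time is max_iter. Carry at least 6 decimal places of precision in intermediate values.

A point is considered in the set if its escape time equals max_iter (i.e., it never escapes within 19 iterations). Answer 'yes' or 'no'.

Answer: no

Derivation:
z_0 = 0 + 0i, c = -1.8670 + 1.3280i
Iter 1: z = -1.8670 + 1.3280i, |z|^2 = 5.2493
Escaped at iteration 1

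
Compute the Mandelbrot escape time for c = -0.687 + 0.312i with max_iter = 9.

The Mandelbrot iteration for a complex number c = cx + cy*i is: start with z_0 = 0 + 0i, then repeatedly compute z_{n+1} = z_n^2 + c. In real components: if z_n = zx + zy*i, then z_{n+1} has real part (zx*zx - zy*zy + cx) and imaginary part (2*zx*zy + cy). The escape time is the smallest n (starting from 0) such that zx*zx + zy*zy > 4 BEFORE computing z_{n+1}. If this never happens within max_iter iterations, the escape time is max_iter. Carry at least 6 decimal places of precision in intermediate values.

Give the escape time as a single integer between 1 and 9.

z_0 = 0 + 0i, c = -0.6870 + 0.3120i
Iter 1: z = -0.6870 + 0.3120i, |z|^2 = 0.5693
Iter 2: z = -0.3124 + -0.1167i, |z|^2 = 0.1112
Iter 3: z = -0.6030 + 0.3849i, |z|^2 = 0.5118
Iter 4: z = -0.4715 + -0.1522i, |z|^2 = 0.2455
Iter 5: z = -0.4879 + 0.4555i, |z|^2 = 0.4455
Iter 6: z = -0.6565 + -0.1325i, |z|^2 = 0.4486
Iter 7: z = -0.2736 + 0.4860i, |z|^2 = 0.3110
Iter 8: z = -0.8483 + 0.0461i, |z|^2 = 0.7218

Answer: 9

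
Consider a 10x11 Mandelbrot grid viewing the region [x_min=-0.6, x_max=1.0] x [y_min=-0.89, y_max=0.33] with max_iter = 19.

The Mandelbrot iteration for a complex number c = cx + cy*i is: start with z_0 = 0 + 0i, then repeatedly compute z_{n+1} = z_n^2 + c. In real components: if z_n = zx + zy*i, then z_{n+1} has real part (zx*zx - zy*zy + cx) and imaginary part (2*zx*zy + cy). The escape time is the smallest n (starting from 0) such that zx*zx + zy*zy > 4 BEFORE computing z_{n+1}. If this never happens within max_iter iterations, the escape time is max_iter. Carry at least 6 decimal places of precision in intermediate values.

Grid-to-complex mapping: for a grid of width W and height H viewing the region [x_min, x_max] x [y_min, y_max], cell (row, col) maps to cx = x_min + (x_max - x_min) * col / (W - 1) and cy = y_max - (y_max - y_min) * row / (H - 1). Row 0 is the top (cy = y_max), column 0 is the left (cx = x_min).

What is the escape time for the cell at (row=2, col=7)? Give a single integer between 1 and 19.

Answer: 4

Derivation:
z_0 = 0 + 0i, c = 0.6444 + 0.0860i
Iter 1: z = 0.6444 + 0.0860i, |z|^2 = 0.4227
Iter 2: z = 1.0524 + 0.1968i, |z|^2 = 1.1462
Iter 3: z = 1.7132 + 0.5003i, |z|^2 = 3.1852
Iter 4: z = 3.3290 + 1.8002i, |z|^2 = 14.3231
Escaped at iteration 4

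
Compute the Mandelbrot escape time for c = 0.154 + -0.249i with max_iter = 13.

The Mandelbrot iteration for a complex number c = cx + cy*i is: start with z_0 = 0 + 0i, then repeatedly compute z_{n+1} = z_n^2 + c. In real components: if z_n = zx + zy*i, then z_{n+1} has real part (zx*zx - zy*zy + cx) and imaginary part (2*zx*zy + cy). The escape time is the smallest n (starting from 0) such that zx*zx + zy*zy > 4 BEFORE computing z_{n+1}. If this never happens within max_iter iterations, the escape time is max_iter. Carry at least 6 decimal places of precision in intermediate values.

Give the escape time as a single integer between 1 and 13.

z_0 = 0 + 0i, c = 0.1540 + -0.2490i
Iter 1: z = 0.1540 + -0.2490i, |z|^2 = 0.0857
Iter 2: z = 0.1157 + -0.3257i, |z|^2 = 0.1195
Iter 3: z = 0.0613 + -0.3244i, |z|^2 = 0.1090
Iter 4: z = 0.0525 + -0.2888i, |z|^2 = 0.0862
Iter 5: z = 0.0734 + -0.2793i, |z|^2 = 0.0834
Iter 6: z = 0.0813 + -0.2900i, |z|^2 = 0.0907
Iter 7: z = 0.0765 + -0.2962i, |z|^2 = 0.0936
Iter 8: z = 0.0721 + -0.2943i, |z|^2 = 0.0918
Iter 9: z = 0.0726 + -0.2915i, |z|^2 = 0.0902
Iter 10: z = 0.0743 + -0.2913i, |z|^2 = 0.0904
Iter 11: z = 0.0747 + -0.2923i, |z|^2 = 0.0910
Iter 12: z = 0.0741 + -0.2926i, |z|^2 = 0.0911

Answer: 13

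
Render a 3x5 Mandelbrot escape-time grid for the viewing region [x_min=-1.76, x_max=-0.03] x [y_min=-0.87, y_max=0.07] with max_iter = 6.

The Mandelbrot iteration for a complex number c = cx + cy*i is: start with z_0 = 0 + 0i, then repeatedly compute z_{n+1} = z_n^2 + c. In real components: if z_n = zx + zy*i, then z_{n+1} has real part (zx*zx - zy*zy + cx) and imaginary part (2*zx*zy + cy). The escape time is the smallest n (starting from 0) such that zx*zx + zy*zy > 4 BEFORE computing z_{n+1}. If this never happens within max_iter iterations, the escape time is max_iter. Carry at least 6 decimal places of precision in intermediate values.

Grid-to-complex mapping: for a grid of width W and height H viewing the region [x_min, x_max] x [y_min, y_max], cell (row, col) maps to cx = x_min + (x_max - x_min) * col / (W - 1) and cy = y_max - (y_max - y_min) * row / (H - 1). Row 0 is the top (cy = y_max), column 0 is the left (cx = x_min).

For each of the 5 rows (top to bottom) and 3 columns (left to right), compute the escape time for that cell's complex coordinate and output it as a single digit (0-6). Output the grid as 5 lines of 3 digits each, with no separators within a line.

Answer: 666
466
366
356
236

Derivation:
(row=0, col=0): c = -1.7600 + 0.0700i → escape time 6
(row=0, col=1): c = -0.8950 + 0.0700i → escape time 6
(row=0, col=2): c = -0.0300 + 0.0700i → escape time 6
(row=1, col=0): c = -1.7600 + -0.1650i → escape time 4
(row=1, col=1): c = -0.8950 + -0.1650i → escape time 6
(row=1, col=2): c = -0.0300 + -0.1650i → escape time 6
(row=2, col=0): c = -1.7600 + -0.4000i → escape time 3
(row=2, col=1): c = -0.8950 + -0.4000i → escape time 6
(row=2, col=2): c = -0.0300 + -0.4000i → escape time 6
(row=3, col=0): c = -1.7600 + -0.6350i → escape time 3
(row=3, col=1): c = -0.8950 + -0.6350i → escape time 5
(row=3, col=2): c = -0.0300 + -0.6350i → escape time 6
(row=4, col=0): c = -1.7600 + -0.8700i → escape time 2
(row=4, col=1): c = -0.8950 + -0.8700i → escape time 3
(row=4, col=2): c = -0.0300 + -0.8700i → escape time 6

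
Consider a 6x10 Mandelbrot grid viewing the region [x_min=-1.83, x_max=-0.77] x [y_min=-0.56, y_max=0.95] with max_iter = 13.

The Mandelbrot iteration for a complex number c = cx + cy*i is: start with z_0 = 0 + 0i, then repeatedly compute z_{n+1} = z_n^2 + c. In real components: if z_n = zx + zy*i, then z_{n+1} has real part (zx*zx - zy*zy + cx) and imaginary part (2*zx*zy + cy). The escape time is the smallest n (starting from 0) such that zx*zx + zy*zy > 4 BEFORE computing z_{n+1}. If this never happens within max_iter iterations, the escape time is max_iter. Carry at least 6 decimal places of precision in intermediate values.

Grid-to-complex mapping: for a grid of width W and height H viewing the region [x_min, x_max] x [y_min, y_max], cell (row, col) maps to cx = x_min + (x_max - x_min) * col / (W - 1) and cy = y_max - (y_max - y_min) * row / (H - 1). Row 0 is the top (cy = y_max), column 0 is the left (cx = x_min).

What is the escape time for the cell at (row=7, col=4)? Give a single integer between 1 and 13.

Answer: 13

Derivation:
z_0 = 0 + 0i, c = -0.9820 + -0.2244i
Iter 1: z = -0.9820 + -0.2244i, |z|^2 = 1.0147
Iter 2: z = -0.0681 + 0.2164i, |z|^2 = 0.0514
Iter 3: z = -1.0242 + -0.2539i, |z|^2 = 1.1134
Iter 4: z = 0.0025 + 0.2956i, |z|^2 = 0.0874
Iter 5: z = -1.0694 + -0.2230i, |z|^2 = 1.1933
Iter 6: z = 0.1119 + 0.2524i, |z|^2 = 0.0762
Iter 7: z = -1.0332 + -0.1680i, |z|^2 = 1.0957
Iter 8: z = 0.0573 + 0.1226i, |z|^2 = 0.0183
Iter 9: z = -0.9938 + -0.2104i, |z|^2 = 1.0318
Iter 10: z = -0.0387 + 0.1937i, |z|^2 = 0.0390
Iter 11: z = -1.0180 + -0.2394i, |z|^2 = 1.0937
Iter 12: z = -0.0030 + 0.2631i, |z|^2 = 0.0692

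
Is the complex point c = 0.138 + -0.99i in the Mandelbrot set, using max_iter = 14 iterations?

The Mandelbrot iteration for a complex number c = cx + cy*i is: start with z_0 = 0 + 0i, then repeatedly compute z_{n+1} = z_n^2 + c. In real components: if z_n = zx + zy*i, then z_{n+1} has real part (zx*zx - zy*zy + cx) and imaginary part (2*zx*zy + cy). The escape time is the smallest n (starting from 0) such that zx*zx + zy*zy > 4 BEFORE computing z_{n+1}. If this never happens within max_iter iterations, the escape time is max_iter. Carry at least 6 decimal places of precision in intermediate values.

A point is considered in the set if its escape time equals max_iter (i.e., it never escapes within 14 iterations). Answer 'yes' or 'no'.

z_0 = 0 + 0i, c = 0.1380 + -0.9900i
Iter 1: z = 0.1380 + -0.9900i, |z|^2 = 0.9991
Iter 2: z = -0.8231 + -1.2632i, |z|^2 = 2.2732
Iter 3: z = -0.7804 + 1.0894i, |z|^2 = 1.7958
Iter 4: z = -0.4399 + -2.6903i, |z|^2 = 7.4312
Escaped at iteration 4

Answer: no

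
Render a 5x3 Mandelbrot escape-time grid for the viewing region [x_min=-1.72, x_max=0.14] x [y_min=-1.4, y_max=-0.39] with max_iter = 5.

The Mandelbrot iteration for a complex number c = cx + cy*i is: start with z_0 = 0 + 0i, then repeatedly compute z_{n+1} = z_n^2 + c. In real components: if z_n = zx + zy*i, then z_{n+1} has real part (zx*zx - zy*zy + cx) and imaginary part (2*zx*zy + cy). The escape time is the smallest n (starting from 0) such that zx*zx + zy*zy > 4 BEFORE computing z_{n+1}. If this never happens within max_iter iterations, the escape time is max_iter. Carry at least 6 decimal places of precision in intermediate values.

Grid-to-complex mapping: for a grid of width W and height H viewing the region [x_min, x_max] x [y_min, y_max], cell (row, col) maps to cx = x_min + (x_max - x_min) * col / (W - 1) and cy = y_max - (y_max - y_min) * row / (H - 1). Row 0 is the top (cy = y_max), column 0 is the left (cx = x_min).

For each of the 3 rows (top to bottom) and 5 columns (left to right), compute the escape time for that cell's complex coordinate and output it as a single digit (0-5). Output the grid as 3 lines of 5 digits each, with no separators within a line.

(row=0, col=0): c = -1.7200 + -0.3900i → escape time 3
(row=0, col=1): c = -1.2550 + -0.3900i → escape time 5
(row=0, col=2): c = -0.7900 + -0.3900i → escape time 5
(row=0, col=3): c = -0.3250 + -0.3900i → escape time 5
(row=0, col=4): c = 0.1400 + -0.3900i → escape time 5
(row=1, col=0): c = -1.7200 + -0.8950i → escape time 2
(row=1, col=1): c = -1.2550 + -0.8950i → escape time 3
(row=1, col=2): c = -0.7900 + -0.8950i → escape time 4
(row=1, col=3): c = -0.3250 + -0.8950i → escape time 5
(row=1, col=4): c = 0.1400 + -0.8950i → escape time 5
(row=2, col=0): c = -1.7200 + -1.4000i → escape time 1
(row=2, col=1): c = -1.2550 + -1.4000i → escape time 2
(row=2, col=2): c = -0.7900 + -1.4000i → escape time 2
(row=2, col=3): c = -0.3250 + -1.4000i → escape time 2
(row=2, col=4): c = 0.1400 + -1.4000i → escape time 2

Answer: 35555
23455
12222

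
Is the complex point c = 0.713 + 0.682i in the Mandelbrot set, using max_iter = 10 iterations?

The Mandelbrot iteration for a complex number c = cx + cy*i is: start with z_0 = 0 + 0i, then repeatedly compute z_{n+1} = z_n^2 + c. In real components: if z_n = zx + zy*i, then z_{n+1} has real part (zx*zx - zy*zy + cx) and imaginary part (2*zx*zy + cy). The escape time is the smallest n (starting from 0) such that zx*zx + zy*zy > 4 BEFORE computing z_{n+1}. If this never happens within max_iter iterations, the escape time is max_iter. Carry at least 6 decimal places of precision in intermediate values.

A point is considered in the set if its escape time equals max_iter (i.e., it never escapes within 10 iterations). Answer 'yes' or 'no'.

Answer: no

Derivation:
z_0 = 0 + 0i, c = 0.7130 + 0.6820i
Iter 1: z = 0.7130 + 0.6820i, |z|^2 = 0.9735
Iter 2: z = 0.7562 + 1.6545i, |z|^2 = 3.3094
Iter 3: z = -1.4526 + 3.1845i, |z|^2 = 12.2508
Escaped at iteration 3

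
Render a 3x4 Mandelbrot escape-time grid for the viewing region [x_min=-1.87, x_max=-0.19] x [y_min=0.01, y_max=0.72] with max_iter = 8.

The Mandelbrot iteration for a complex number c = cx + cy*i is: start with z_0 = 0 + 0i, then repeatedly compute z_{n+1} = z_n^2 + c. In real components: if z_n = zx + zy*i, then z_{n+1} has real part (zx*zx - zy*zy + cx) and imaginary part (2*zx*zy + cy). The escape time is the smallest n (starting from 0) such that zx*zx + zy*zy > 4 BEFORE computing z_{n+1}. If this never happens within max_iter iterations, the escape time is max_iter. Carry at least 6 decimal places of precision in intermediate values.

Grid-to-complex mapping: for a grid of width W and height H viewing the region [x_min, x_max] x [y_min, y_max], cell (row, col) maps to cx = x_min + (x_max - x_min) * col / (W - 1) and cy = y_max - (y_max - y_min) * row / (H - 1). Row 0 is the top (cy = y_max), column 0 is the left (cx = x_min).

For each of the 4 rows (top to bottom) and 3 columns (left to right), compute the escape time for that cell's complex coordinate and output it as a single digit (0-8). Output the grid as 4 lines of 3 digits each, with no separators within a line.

(row=0, col=0): c = -1.8700 + 0.7200i → escape time 1
(row=0, col=1): c = -1.0300 + 0.7200i → escape time 3
(row=0, col=2): c = -0.1900 + 0.7200i → escape time 8
(row=1, col=0): c = -1.8700 + 0.4833i → escape time 3
(row=1, col=1): c = -1.0300 + 0.4833i → escape time 5
(row=1, col=2): c = -0.1900 + 0.4833i → escape time 8
(row=2, col=0): c = -1.8700 + 0.2467i → escape time 4
(row=2, col=1): c = -1.0300 + 0.2467i → escape time 8
(row=2, col=2): c = -0.1900 + 0.2467i → escape time 8
(row=3, col=0): c = -1.8700 + 0.0100i → escape time 8
(row=3, col=1): c = -1.0300 + 0.0100i → escape time 8
(row=3, col=2): c = -0.1900 + 0.0100i → escape time 8

Answer: 138
358
488
888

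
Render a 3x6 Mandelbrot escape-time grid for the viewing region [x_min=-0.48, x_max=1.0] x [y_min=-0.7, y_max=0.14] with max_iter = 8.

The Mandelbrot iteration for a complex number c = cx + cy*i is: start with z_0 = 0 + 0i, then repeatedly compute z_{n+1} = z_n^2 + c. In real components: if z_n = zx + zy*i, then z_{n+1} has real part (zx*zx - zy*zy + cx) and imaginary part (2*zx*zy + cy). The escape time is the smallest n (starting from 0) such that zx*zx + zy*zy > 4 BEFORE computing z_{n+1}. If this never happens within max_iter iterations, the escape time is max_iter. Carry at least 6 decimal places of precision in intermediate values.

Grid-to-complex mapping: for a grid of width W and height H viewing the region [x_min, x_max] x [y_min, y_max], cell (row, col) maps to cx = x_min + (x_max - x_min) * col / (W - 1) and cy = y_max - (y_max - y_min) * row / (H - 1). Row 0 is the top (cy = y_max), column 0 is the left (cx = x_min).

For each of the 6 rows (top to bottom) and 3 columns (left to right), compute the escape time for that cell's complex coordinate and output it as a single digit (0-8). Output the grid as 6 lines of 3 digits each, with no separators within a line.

Answer: 882
882
882
882
882
862

Derivation:
(row=0, col=0): c = -0.4800 + 0.1400i → escape time 8
(row=0, col=1): c = 0.2600 + 0.1400i → escape time 8
(row=0, col=2): c = 1.0000 + 0.1400i → escape time 2
(row=1, col=0): c = -0.4800 + -0.0280i → escape time 8
(row=1, col=1): c = 0.2600 + -0.0280i → escape time 8
(row=1, col=2): c = 1.0000 + -0.0280i → escape time 2
(row=2, col=0): c = -0.4800 + -0.1960i → escape time 8
(row=2, col=1): c = 0.2600 + -0.1960i → escape time 8
(row=2, col=2): c = 1.0000 + -0.1960i → escape time 2
(row=3, col=0): c = -0.4800 + -0.3640i → escape time 8
(row=3, col=1): c = 0.2600 + -0.3640i → escape time 8
(row=3, col=2): c = 1.0000 + -0.3640i → escape time 2
(row=4, col=0): c = -0.4800 + -0.5320i → escape time 8
(row=4, col=1): c = 0.2600 + -0.5320i → escape time 8
(row=4, col=2): c = 1.0000 + -0.5320i → escape time 2
(row=5, col=0): c = -0.4800 + -0.7000i → escape time 8
(row=5, col=1): c = 0.2600 + -0.7000i → escape time 6
(row=5, col=2): c = 1.0000 + -0.7000i → escape time 2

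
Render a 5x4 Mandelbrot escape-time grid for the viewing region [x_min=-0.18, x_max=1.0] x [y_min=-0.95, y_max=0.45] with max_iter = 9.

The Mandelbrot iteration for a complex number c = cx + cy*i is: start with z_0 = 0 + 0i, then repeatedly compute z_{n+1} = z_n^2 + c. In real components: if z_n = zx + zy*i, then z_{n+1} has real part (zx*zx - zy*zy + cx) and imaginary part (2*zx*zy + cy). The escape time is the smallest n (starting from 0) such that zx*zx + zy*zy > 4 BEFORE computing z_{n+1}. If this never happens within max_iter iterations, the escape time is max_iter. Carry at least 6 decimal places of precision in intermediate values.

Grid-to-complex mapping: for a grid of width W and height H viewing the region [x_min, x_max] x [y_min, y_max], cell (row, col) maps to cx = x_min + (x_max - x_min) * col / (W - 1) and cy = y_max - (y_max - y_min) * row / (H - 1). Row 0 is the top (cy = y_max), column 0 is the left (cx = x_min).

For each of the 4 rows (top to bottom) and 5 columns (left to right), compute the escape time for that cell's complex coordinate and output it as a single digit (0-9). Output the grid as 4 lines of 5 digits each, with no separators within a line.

(row=0, col=0): c = -0.1800 + 0.4500i → escape time 9
(row=0, col=1): c = 0.1150 + 0.4500i → escape time 9
(row=0, col=2): c = 0.4100 + 0.4500i → escape time 7
(row=0, col=3): c = 0.7050 + 0.4500i → escape time 3
(row=0, col=4): c = 1.0000 + 0.4500i → escape time 2
(row=1, col=0): c = -0.1800 + -0.0167i → escape time 9
(row=1, col=1): c = 0.1150 + -0.0167i → escape time 9
(row=1, col=2): c = 0.4100 + -0.0167i → escape time 6
(row=1, col=3): c = 0.7050 + -0.0167i → escape time 3
(row=1, col=4): c = 1.0000 + -0.0167i → escape time 2
(row=2, col=0): c = -0.1800 + -0.4833i → escape time 9
(row=2, col=1): c = 0.1150 + -0.4833i → escape time 9
(row=2, col=2): c = 0.4100 + -0.4833i → escape time 7
(row=2, col=3): c = 0.7050 + -0.4833i → escape time 3
(row=2, col=4): c = 1.0000 + -0.4833i → escape time 2
(row=3, col=0): c = -0.1800 + -0.9500i → escape time 8
(row=3, col=1): c = 0.1150 + -0.9500i → escape time 4
(row=3, col=2): c = 0.4100 + -0.9500i → escape time 3
(row=3, col=3): c = 0.7050 + -0.9500i → escape time 2
(row=3, col=4): c = 1.0000 + -0.9500i → escape time 2

Answer: 99732
99632
99732
84322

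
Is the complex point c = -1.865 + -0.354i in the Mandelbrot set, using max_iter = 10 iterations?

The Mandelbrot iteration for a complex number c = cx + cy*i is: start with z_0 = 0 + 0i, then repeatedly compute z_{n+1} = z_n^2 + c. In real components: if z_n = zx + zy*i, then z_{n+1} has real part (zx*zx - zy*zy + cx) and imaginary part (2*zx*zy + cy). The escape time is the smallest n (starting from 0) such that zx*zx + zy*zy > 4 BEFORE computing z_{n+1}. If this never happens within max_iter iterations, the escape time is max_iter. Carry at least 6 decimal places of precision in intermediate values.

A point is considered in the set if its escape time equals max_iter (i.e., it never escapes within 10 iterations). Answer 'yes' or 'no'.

Answer: no

Derivation:
z_0 = 0 + 0i, c = -1.8650 + -0.3540i
Iter 1: z = -1.8650 + -0.3540i, |z|^2 = 3.6035
Iter 2: z = 1.4879 + 0.9664i, |z|^2 = 3.1478
Iter 3: z = -0.5851 + 2.5219i, |z|^2 = 6.7023
Escaped at iteration 3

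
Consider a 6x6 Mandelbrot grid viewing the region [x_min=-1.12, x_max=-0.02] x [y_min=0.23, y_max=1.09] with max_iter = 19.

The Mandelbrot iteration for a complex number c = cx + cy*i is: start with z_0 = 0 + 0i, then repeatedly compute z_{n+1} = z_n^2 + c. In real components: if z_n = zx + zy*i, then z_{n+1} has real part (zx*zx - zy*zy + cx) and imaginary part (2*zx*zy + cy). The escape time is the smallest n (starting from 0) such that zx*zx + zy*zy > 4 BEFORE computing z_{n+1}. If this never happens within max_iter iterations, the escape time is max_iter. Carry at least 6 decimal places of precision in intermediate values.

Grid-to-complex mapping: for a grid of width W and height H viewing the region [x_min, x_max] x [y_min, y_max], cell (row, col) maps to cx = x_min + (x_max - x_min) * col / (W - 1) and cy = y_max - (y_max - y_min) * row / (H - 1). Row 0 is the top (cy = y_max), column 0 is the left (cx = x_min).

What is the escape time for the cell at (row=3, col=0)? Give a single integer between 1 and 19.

Answer: 4

Derivation:
z_0 = 0 + 0i, c = -1.1200 + 0.5740i
Iter 1: z = -1.1200 + 0.5740i, |z|^2 = 1.5839
Iter 2: z = -0.1951 + -0.7118i, |z|^2 = 0.5447
Iter 3: z = -1.5885 + 0.8517i, |z|^2 = 3.2489
Iter 4: z = 0.6781 + -2.1319i, |z|^2 = 5.0049
Escaped at iteration 4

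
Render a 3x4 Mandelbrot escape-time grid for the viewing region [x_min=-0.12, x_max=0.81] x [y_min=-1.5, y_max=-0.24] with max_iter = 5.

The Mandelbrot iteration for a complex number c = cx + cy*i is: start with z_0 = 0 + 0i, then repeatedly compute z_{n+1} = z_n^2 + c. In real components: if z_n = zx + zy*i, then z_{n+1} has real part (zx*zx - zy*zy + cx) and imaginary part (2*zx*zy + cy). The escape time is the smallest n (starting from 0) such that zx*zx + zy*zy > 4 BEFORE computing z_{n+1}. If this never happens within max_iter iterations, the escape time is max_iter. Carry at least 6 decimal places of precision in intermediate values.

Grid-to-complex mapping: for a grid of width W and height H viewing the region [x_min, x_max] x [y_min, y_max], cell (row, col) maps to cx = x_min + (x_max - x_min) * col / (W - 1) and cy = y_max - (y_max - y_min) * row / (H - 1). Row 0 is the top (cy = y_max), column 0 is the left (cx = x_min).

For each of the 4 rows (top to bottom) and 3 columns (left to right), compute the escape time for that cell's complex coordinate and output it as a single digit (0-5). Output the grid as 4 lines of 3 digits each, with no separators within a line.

Answer: 553
552
532
222

Derivation:
(row=0, col=0): c = -0.1200 + -0.2400i → escape time 5
(row=0, col=1): c = 0.3450 + -0.2400i → escape time 5
(row=0, col=2): c = 0.8100 + -0.2400i → escape time 3
(row=1, col=0): c = -0.1200 + -0.6600i → escape time 5
(row=1, col=1): c = 0.3450 + -0.6600i → escape time 5
(row=1, col=2): c = 0.8100 + -0.6600i → escape time 2
(row=2, col=0): c = -0.1200 + -1.0800i → escape time 5
(row=2, col=1): c = 0.3450 + -1.0800i → escape time 3
(row=2, col=2): c = 0.8100 + -1.0800i → escape time 2
(row=3, col=0): c = -0.1200 + -1.5000i → escape time 2
(row=3, col=1): c = 0.3450 + -1.5000i → escape time 2
(row=3, col=2): c = 0.8100 + -1.5000i → escape time 2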